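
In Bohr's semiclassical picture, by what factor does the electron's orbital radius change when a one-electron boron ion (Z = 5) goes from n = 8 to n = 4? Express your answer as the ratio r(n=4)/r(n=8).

1/4

r ∝ Z^-1 · n^2; with Z fixed, r ∝ n^2.
r(n=4)/r(n=8) = (4/8)^2 = 1/4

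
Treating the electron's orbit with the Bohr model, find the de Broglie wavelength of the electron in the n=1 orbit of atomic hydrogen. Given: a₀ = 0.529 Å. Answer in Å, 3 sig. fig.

3.32 Å

The Bohr quantisation condition is nλ = 2πr_n.
r_n = n²a₀/Z = 0.529 Å
λ = 2πr_n/n = 2π·0.529/1 = 3.32 Å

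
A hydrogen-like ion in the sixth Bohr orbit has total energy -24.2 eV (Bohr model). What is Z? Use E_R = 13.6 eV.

8

E_n = −E_R Z²/n² ⇒ Z² = −E_n n²/E_R = 24.2 × 6² / 13.6 ≈ 64.06
Z = 8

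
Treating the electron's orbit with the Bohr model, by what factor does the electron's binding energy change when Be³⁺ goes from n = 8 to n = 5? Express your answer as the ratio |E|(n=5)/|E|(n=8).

|E| ∝ Z^2 · n^-2; with Z fixed, |E| ∝ n^-2.
|E|(n=5)/|E|(n=8) = (5/8)^-2 = 64/25

64/25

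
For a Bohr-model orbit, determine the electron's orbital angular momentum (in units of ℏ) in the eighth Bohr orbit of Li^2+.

L_n = nℏ, so L/ℏ = n = 8.

8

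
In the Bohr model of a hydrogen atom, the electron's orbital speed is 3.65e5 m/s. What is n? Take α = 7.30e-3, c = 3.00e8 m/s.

v_n = Zαc/n ⇒ n = Zαc/v = 1 × 0.00730 × 3.00e8 / 3.65e5 ≈ 6.00
n = 6

6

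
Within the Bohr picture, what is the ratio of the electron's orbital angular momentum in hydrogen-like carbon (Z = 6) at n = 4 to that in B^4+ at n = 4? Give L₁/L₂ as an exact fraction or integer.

1

L = nℏ is independent of Z.
L₁/L₂ = n₁/n₂ = 4/4 = 1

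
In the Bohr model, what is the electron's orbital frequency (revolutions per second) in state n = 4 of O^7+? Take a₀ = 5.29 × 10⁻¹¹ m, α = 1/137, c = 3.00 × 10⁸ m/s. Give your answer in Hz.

6.59 × 10¹⁵ Hz

r = n²a₀/Z = 1.06 × 10⁻¹⁰ m, v = Zαc/n = 4.38 × 10⁶ m/s
f = v/(2πr) = 6.59 × 10¹⁵ Hz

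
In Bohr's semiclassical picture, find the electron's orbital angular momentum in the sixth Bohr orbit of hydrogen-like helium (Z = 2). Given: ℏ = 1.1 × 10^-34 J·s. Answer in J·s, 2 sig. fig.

L_n = nℏ = 6 × 1.1 × 10^-34 = 6.6 × 10^-34 J·s

6.6 × 10^-34 J·s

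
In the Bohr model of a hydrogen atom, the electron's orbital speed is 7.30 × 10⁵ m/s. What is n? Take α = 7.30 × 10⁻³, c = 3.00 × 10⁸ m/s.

v_n = Zαc/n ⇒ n = Zαc/v = 1 × 0.00730 × 3.00 × 10⁸ / 7.30 × 10⁵ ≈ 3.00
n = 3

3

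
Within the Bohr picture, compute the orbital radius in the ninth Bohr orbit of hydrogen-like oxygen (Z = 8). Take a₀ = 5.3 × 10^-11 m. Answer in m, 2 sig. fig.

r_n = n²a₀/Z = 9² × 5.3 × 10^-11 / 8
    = 81 × 5.3 × 10^-11 / 8 = 5.4 × 10^-10 m

5.4 × 10^-10 m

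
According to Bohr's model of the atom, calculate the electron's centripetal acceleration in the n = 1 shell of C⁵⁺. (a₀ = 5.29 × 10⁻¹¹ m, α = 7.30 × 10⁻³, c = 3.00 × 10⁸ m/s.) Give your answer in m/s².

1.96 × 10²⁵ m/s²

r = n²a₀/Z = 8.82 × 10⁻¹² m, v = Zαc/n = 1.31 × 10⁷ m/s
a = v²/r = (1.31 × 10⁷)² / 8.82 × 10⁻¹² = 1.96 × 10²⁵ m/s²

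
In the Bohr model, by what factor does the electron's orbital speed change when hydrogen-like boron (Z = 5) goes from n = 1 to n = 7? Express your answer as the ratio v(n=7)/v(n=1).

v ∝ Z^1 · n^-1; with Z fixed, v ∝ n^-1.
v(n=7)/v(n=1) = (7/1)^-1 = 1/7

1/7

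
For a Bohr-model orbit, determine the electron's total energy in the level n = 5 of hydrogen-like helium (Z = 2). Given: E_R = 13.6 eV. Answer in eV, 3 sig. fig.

E_n = −E_R·Z²/n² = −13.6 × 2²/5² = -2.18 eV

-2.18 eV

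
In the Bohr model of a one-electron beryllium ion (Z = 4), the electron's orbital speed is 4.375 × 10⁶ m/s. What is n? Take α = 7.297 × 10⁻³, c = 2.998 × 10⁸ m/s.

2

v_n = Zαc/n ⇒ n = Zαc/v = 4 × 0.007297 × 2.998 × 10⁸ / 4.375 × 10⁶ ≈ 2.00
n = 2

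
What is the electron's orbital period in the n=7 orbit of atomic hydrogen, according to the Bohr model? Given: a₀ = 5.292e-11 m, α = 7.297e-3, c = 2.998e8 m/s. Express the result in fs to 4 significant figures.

r = n²a₀/Z = 7²·5.292e-11/1 = 2.593e-9 m
v = Zαc/n = 1·0.007297·2.998e8/7 = 3.125e5 m/s
T = 2πr/v = 5.213e-14 s = 52.13 fs

52.13 fs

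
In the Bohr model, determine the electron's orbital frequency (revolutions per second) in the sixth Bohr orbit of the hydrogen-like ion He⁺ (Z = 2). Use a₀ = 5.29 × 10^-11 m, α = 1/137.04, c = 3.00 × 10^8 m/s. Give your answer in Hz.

1.22 × 10^14 Hz

r = n²a₀/Z = 9.52 × 10^-10 m, v = Zαc/n = 7.30 × 10^5 m/s
f = v/(2πr) = 1.22 × 10^14 Hz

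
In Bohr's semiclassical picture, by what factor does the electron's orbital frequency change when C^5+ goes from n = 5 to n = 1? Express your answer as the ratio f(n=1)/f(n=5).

125

f ∝ Z^2 · n^-3; with Z fixed, f ∝ n^-3.
f(n=1)/f(n=5) = (1/5)^-3 = 125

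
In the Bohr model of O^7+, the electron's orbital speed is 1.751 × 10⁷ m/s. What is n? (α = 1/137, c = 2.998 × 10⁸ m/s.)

v_n = Zαc/n ⇒ n = Zαc/v = 8 × 0.007299 × 2.998 × 10⁸ / 1.751 × 10⁷ ≈ 1.00
n = 1

1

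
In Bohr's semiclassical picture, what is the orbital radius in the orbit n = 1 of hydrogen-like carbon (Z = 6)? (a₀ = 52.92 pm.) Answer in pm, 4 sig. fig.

r_n = n²a₀/Z = 1² × 52.92 / 6
    = 1 × 52.92 / 6 = 8.820 pm

8.820 pm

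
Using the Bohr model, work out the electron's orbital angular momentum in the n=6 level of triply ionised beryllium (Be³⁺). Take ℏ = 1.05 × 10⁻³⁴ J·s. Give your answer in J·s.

L_n = nℏ = 6 × 1.05 × 10⁻³⁴ = 6.30 × 10⁻³⁴ J·s

6.30 × 10⁻³⁴ J·s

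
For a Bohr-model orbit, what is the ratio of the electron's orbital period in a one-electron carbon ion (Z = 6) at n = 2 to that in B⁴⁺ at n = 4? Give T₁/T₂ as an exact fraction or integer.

T ∝ Z^-2 · n^3
T₁/T₂ = (6/5)^-2 · (2/4)^3 = 25/288

25/288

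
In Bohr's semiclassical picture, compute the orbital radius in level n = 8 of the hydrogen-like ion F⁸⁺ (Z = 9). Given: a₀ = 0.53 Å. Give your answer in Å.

3.8 Å

r_n = n²a₀/Z = 8² × 0.53 / 9
    = 64 × 0.53 / 9 = 3.8 Å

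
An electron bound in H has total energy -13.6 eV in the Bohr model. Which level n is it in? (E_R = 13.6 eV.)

E_n = −E_R Z²/n² ⇒ n² = E_R Z²/(−E_n) = 13.6 × 1² / 13.6 ≈ 1.00
n = 1

1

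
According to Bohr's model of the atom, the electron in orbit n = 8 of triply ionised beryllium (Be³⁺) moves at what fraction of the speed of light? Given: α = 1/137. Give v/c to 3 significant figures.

v_n = Zαc/n, so v/c = Zα/n = 4 × 0.00730 / 8 = 0.00365

0.00365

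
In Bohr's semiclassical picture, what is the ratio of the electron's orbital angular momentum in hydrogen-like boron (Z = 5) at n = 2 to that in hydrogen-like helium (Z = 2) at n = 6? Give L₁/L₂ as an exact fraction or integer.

L = nℏ is independent of Z.
L₁/L₂ = n₁/n₂ = 2/6 = 1/3

1/3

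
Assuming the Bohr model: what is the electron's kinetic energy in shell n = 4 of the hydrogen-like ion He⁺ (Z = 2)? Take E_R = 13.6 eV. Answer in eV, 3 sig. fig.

For a Coulomb orbit the virial theorem gives K = −E_n.
E_n = −E_R·Z²/n², so K = E_R·Z²/n² = 13.6 × 2²/4² = 3.40 eV

3.40 eV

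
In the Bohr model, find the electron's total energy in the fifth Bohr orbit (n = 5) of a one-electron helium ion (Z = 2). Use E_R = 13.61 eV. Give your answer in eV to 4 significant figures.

E_n = −E_R·Z²/n² = −13.61 × 2²/5² = -2.178 eV

-2.178 eV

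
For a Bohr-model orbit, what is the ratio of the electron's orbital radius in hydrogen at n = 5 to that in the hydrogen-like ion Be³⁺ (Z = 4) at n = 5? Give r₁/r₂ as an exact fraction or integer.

r ∝ Z^-1 · n^2
r₁/r₂ = (1/4)^-1 · (5/5)^2 = 4

4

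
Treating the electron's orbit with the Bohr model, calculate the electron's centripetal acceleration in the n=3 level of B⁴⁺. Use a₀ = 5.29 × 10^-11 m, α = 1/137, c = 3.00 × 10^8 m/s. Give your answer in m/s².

1.40 × 10^23 m/s²

r = n²a₀/Z = 9.52 × 10^-11 m, v = Zαc/n = 3.65 × 10^6 m/s
a = v²/r = (3.65 × 10^6)² / 9.52 × 10^-11 = 1.40 × 10^23 m/s²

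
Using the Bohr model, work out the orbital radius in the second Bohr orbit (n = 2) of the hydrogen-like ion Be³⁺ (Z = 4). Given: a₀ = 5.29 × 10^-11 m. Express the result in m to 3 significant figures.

5.29 × 10^-11 m

r_n = n²a₀/Z = 2² × 5.29 × 10^-11 / 4
    = 4 × 5.29 × 10^-11 / 4 = 5.29 × 10^-11 m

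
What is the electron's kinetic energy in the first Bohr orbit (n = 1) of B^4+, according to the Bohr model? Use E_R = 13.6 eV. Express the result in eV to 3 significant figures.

340 eV

For a Coulomb orbit the virial theorem gives K = −E_n.
E_n = −E_R·Z²/n², so K = E_R·Z²/n² = 13.6 × 5²/1² = 340 eV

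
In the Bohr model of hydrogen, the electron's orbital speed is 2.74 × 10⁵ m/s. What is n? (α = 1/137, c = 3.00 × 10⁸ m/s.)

8

v_n = Zαc/n ⇒ n = Zαc/v = 1 × 0.00730 × 3.00 × 10⁸ / 2.74 × 10⁵ ≈ 7.99
n = 8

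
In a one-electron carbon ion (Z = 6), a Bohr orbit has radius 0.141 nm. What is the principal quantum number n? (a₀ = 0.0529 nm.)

4

r_n = n²a₀/Z ⇒ n² = rZ/a₀ = 0.141 × 6 / 0.0529 ≈ 15.99
n = 4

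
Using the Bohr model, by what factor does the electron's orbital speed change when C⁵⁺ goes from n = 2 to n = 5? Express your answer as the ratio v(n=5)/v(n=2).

2/5

v ∝ Z^1 · n^-1; with Z fixed, v ∝ n^-1.
v(n=5)/v(n=2) = (5/2)^-1 = 2/5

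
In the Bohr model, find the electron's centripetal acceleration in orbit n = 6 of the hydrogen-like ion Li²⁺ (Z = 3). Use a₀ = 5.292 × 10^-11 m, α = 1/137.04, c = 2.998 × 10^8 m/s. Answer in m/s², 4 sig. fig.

r = n²a₀/Z = 6.350 × 10^-10 m, v = Zαc/n = 1.094 × 10^6 m/s
a = v²/r = (1.094 × 10^6)² / 6.350 × 10^-10 = 1.884 × 10^21 m/s²

1.884 × 10^21 m/s²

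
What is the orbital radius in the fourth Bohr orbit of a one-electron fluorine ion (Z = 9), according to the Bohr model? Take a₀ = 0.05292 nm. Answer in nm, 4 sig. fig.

r_n = n²a₀/Z = 4² × 0.05292 / 9
    = 16 × 0.05292 / 9 = 0.09408 nm

0.09408 nm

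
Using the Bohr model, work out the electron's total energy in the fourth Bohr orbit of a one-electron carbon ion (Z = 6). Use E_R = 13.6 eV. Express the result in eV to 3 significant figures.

E_n = −E_R·Z²/n² = −13.6 × 6²/4² = -30.6 eV

-30.6 eV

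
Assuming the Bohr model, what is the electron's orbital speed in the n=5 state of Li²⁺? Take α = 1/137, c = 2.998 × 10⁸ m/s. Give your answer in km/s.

1313 km/s

v_n = Zαc/n = 3 × 0.007299 × 2.998 × 10⁸ / 5
    = 1313 km/s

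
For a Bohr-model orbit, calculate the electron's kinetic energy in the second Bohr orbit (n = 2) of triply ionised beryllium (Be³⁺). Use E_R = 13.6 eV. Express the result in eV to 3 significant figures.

For a Coulomb orbit the virial theorem gives K = −E_n.
E_n = −E_R·Z²/n², so K = E_R·Z²/n² = 13.6 × 4²/2² = 54.4 eV

54.4 eV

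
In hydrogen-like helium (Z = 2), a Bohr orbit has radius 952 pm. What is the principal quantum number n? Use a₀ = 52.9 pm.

r_n = n²a₀/Z ⇒ n² = rZ/a₀ = 952 × 2 / 52.9 ≈ 35.99
n = 6

6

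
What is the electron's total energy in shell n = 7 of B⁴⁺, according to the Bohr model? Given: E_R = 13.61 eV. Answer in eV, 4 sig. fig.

E_n = −E_R·Z²/n² = −13.61 × 5²/7² = -6.944 eV

-6.944 eV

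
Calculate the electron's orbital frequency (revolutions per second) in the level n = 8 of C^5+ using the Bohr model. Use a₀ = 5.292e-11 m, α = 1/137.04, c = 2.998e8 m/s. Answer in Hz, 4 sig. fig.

4.626e14 Hz

r = n²a₀/Z = 5.645e-10 m, v = Zαc/n = 1.641e6 m/s
f = v/(2πr) = 4.626e14 Hz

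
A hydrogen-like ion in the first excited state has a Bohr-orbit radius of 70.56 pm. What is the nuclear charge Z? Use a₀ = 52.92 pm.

r_n = n²a₀/Z ⇒ Z = n²a₀/r = 2² × 52.92 / 70.56 ≈ 3.00
Z = 3

3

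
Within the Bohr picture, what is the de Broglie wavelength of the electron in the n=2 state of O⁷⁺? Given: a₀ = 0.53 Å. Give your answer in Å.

The Bohr quantisation condition is nλ = 2πr_n.
r_n = n²a₀/Z = 0.27 Å
λ = 2πr_n/n = 2π·0.27/2 = 0.83 Å

0.83 Å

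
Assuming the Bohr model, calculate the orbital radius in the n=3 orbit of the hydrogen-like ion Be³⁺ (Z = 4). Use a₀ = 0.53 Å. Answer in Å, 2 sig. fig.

1.2 Å

r_n = n²a₀/Z = 3² × 0.53 / 4
    = 9 × 0.53 / 4 = 1.2 Å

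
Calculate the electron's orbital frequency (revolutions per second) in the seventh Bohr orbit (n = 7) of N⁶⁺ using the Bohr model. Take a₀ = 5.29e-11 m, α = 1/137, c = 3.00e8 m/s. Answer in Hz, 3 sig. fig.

9.41e14 Hz

r = n²a₀/Z = 3.70e-10 m, v = Zαc/n = 2.19e6 m/s
f = v/(2πr) = 9.41e14 Hz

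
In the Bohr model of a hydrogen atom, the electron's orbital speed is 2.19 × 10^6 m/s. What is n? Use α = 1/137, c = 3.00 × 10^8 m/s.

v_n = Zαc/n ⇒ n = Zαc/v = 1 × 0.00730 × 3.00 × 10^8 / 2.19 × 10^6 ≈ 1.00
n = 1

1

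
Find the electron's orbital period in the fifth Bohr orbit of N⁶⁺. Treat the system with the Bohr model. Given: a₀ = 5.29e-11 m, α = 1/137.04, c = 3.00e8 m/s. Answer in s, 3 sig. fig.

r = n²a₀/Z = 5²·5.29e-11/7 = 1.89e-10 m
v = Zαc/n = 7·0.00730·3.00e8/5 = 3.06e6 m/s
T = 2πr/v = 3.87e-16 s

3.87e-16 s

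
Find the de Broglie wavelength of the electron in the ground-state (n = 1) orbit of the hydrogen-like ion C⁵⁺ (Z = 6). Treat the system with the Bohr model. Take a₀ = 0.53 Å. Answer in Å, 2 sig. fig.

0.56 Å

The Bohr quantisation condition is nλ = 2πr_n.
r_n = n²a₀/Z = 0.088 Å
λ = 2πr_n/n = 2π·0.088/1 = 0.56 Å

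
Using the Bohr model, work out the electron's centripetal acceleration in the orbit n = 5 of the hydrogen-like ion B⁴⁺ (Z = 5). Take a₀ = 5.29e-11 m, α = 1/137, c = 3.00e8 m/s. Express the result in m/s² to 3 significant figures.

r = n²a₀/Z = 2.64e-10 m, v = Zαc/n = 2.19e6 m/s
a = v²/r = (2.19e6)² / 2.64e-10 = 1.81e22 m/s²

1.81e22 m/s²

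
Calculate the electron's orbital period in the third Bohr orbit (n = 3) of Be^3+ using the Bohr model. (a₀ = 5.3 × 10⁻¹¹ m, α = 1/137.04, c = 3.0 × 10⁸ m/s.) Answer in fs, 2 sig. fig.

r = n²a₀/Z = 3²·5.3 × 10⁻¹¹/4 = 1.2 × 10⁻¹⁰ m
v = Zαc/n = 4·0.0073·3.0 × 10⁸/3 = 2.9 × 10⁶ m/s
T = 2πr/v = 2.6 × 10⁻¹⁶ s = 0.26 fs

0.26 fs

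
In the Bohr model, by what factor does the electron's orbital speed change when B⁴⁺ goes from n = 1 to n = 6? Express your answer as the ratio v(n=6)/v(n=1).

v ∝ Z^1 · n^-1; with Z fixed, v ∝ n^-1.
v(n=6)/v(n=1) = (6/1)^-1 = 1/6

1/6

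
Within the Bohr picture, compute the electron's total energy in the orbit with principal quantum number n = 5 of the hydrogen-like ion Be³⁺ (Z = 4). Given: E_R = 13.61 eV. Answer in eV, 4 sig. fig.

E_n = −E_R·Z²/n² = −13.61 × 4²/5² = -8.710 eV

-8.710 eV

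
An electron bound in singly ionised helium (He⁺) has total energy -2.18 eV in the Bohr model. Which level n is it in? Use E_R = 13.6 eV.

E_n = −E_R Z²/n² ⇒ n² = E_R Z²/(−E_n) = 13.6 × 2² / 2.18 ≈ 24.95
n = 5

5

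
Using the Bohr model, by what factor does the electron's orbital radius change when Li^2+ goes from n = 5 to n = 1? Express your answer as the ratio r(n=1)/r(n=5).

1/25

r ∝ Z^-1 · n^2; with Z fixed, r ∝ n^2.
r(n=1)/r(n=5) = (1/5)^2 = 1/25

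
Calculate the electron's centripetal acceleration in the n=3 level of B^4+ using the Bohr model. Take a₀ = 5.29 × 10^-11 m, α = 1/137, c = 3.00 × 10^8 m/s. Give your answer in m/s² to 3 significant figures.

r = n²a₀/Z = 9.52 × 10^-11 m, v = Zαc/n = 3.65 × 10^6 m/s
a = v²/r = (3.65 × 10^6)² / 9.52 × 10^-11 = 1.40 × 10^23 m/s²

1.40 × 10^23 m/s²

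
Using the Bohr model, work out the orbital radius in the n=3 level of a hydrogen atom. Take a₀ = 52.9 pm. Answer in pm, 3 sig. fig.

476 pm

r_n = n²a₀/Z = 3² × 52.9 / 1
    = 9 × 52.9 / 1 = 476 pm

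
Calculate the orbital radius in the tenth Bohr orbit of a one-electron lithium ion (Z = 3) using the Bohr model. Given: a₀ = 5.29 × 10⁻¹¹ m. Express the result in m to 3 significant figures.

1.76 × 10⁻⁹ m

r_n = n²a₀/Z = 10² × 5.29 × 10⁻¹¹ / 3
    = 100 × 5.29 × 10⁻¹¹ / 3 = 1.76 × 10⁻⁹ m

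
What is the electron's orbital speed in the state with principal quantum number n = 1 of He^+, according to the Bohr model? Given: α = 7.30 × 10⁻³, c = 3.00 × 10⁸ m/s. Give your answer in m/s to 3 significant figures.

4.38 × 10⁶ m/s

v_n = Zαc/n = 2 × 0.00730 × 3.00 × 10⁸ / 1
    = 4.38 × 10⁶ m/s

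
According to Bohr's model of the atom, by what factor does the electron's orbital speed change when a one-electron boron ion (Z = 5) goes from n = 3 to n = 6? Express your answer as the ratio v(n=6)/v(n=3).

v ∝ Z^1 · n^-1; with Z fixed, v ∝ n^-1.
v(n=6)/v(n=3) = (6/3)^-1 = 1/2

1/2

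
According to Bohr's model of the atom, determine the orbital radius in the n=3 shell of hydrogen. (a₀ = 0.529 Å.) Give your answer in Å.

4.76 Å

r_n = n²a₀/Z = 3² × 0.529 / 1
    = 9 × 0.529 / 1 = 4.76 Å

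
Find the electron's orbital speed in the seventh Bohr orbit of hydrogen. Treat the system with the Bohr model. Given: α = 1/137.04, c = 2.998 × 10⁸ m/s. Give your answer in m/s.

3.125 × 10⁵ m/s

v_n = Zαc/n = 1 × 0.007297 × 2.998 × 10⁸ / 7
    = 3.125 × 10⁵ m/s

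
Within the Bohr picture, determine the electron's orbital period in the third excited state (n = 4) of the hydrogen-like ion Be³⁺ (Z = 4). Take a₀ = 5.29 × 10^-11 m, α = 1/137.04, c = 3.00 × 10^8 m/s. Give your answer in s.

r = n²a₀/Z = 4²·5.29 × 10^-11/4 = 2.12 × 10^-10 m
v = Zαc/n = 4·0.00730·3.00 × 10^8/4 = 2.19 × 10^6 m/s
T = 2πr/v = 6.07 × 10^-16 s

6.07 × 10^-16 s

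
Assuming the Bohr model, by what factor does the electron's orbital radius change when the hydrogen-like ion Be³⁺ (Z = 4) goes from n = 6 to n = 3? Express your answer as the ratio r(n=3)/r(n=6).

1/4

r ∝ Z^-1 · n^2; with Z fixed, r ∝ n^2.
r(n=3)/r(n=6) = (3/6)^2 = 1/4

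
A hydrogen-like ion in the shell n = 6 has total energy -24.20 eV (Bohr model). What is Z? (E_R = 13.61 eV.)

E_n = −E_R Z²/n² ⇒ Z² = −E_n n²/E_R = 24.20 × 6² / 13.61 ≈ 64.01
Z = 8

8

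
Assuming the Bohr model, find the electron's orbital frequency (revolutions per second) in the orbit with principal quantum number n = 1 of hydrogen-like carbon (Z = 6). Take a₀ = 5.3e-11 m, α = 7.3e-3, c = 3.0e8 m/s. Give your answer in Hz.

r = n²a₀/Z = 8.8e-12 m, v = Zαc/n = 1.3e7 m/s
f = v/(2πr) = 2.4e17 Hz

2.4e17 Hz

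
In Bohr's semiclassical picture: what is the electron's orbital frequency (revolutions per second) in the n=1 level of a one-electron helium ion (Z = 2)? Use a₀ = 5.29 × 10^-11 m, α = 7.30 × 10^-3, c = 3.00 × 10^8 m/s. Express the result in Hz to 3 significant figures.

2.64 × 10^16 Hz

r = n²a₀/Z = 2.65 × 10^-11 m, v = Zαc/n = 4.38 × 10^6 m/s
f = v/(2πr) = 2.64 × 10^16 Hz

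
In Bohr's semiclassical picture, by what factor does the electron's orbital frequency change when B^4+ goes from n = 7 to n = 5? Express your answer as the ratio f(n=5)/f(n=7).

f ∝ Z^2 · n^-3; with Z fixed, f ∝ n^-3.
f(n=5)/f(n=7) = (5/7)^-3 = 343/125

343/125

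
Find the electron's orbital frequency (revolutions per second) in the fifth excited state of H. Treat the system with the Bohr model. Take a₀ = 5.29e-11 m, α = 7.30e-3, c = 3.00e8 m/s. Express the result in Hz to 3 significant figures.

r = n²a₀/Z = 1.90e-9 m, v = Zαc/n = 3.65e5 m/s
f = v/(2πr) = 3.05e13 Hz

3.05e13 Hz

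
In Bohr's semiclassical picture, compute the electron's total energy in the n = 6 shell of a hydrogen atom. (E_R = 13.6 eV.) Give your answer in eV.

-0.378 eV

E_n = −E_R·Z²/n² = −13.6 × 1²/6² = -0.378 eV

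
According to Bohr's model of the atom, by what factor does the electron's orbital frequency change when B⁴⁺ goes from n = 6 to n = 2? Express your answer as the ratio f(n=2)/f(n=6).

27

f ∝ Z^2 · n^-3; with Z fixed, f ∝ n^-3.
f(n=2)/f(n=6) = (2/6)^-3 = 27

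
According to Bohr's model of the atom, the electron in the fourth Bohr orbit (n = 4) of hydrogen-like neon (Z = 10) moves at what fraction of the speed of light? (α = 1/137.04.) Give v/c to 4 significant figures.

0.01824

v_n = Zαc/n, so v/c = Zα/n = 10 × 0.007297 / 4 = 0.01824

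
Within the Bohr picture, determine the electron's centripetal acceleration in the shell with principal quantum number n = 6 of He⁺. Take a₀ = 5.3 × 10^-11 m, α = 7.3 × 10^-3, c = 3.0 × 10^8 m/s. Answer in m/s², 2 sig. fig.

5.6 × 10^20 m/s²

r = n²a₀/Z = 9.5 × 10^-10 m, v = Zαc/n = 7.3 × 10^5 m/s
a = v²/r = (7.3 × 10^5)² / 9.5 × 10^-10 = 5.6 × 10^20 m/s²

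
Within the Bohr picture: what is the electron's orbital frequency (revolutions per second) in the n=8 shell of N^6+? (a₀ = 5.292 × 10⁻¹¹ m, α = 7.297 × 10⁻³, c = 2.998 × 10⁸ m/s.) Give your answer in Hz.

r = n²a₀/Z = 4.838 × 10⁻¹⁰ m, v = Zαc/n = 1.914 × 10⁶ m/s
f = v/(2πr) = 6.297 × 10¹⁴ Hz

6.297 × 10¹⁴ Hz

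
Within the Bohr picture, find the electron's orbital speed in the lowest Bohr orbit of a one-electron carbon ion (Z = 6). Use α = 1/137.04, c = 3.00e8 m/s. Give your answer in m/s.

v_n = Zαc/n = 6 × 0.00730 × 3.00e8 / 1
    = 1.31e7 m/s

1.31e7 m/s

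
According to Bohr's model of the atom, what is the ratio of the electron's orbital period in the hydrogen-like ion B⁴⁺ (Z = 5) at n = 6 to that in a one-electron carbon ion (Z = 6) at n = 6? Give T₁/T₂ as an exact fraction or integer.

T ∝ Z^-2 · n^3
T₁/T₂ = (5/6)^-2 · (6/6)^3 = 36/25

36/25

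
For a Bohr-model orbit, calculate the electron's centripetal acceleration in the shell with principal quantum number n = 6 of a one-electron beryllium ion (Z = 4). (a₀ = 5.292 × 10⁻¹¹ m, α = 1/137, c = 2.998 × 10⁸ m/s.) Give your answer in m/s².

r = n²a₀/Z = 4.763 × 10⁻¹⁰ m, v = Zαc/n = 1.459 × 10⁶ m/s
a = v²/r = (1.459 × 10⁶)² / 4.763 × 10⁻¹⁰ = 4.469 × 10²¹ m/s²

4.469 × 10²¹ m/s²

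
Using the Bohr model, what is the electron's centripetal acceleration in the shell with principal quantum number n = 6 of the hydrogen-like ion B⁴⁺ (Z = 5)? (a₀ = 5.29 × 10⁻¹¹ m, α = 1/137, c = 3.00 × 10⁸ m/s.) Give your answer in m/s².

r = n²a₀/Z = 3.81 × 10⁻¹⁰ m, v = Zαc/n = 1.82 × 10⁶ m/s
a = v²/r = (1.82 × 10⁶)² / 3.81 × 10⁻¹⁰ = 8.74 × 10²¹ m/s²

8.74 × 10²¹ m/s²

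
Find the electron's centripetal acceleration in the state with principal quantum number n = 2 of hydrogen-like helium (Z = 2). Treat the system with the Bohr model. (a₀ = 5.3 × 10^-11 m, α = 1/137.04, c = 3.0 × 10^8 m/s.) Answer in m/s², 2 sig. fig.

4.5 × 10^22 m/s²

r = n²a₀/Z = 1.1 × 10^-10 m, v = Zαc/n = 2.2 × 10^6 m/s
a = v²/r = (2.2 × 10^6)² / 1.1 × 10^-10 = 4.5 × 10^22 m/s²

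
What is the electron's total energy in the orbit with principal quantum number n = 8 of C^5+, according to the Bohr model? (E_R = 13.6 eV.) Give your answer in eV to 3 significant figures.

E_n = −E_R·Z²/n² = −13.6 × 6²/8² = -7.65 eV

-7.65 eV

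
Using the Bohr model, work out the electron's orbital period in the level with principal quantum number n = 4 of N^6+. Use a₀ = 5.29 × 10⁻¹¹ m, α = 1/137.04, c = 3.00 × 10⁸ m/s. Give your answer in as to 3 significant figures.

198 as

r = n²a₀/Z = 4²·5.29 × 10⁻¹¹/7 = 1.21 × 10⁻¹⁰ m
v = Zαc/n = 7·0.00730·3.00 × 10⁸/4 = 3.83 × 10⁶ m/s
T = 2πr/v = 1.98 × 10⁻¹⁶ s = 198 as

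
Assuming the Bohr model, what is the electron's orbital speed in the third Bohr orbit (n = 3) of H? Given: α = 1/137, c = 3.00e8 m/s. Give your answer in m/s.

7.30e5 m/s

v_n = Zαc/n = 1 × 0.00730 × 3.00e8 / 3
    = 7.30e5 m/s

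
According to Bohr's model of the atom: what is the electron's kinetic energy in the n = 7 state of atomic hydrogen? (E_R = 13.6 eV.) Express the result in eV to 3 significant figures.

For a Coulomb orbit the virial theorem gives K = −E_n.
E_n = −E_R·Z²/n², so K = E_R·Z²/n² = 13.6 × 1²/7² = 0.278 eV

0.278 eV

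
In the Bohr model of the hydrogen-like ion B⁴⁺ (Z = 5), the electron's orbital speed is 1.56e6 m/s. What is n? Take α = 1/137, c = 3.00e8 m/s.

7

v_n = Zαc/n ⇒ n = Zαc/v = 5 × 0.00730 × 3.00e8 / 1.56e6 ≈ 7.02
n = 7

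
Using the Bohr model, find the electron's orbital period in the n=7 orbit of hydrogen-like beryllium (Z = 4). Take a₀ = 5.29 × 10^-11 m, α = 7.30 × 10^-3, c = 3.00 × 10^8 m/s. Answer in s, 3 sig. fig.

3.25 × 10^-15 s

r = n²a₀/Z = 7²·5.29 × 10^-11/4 = 6.48 × 10^-10 m
v = Zαc/n = 4·0.00730·3.00 × 10^8/7 = 1.25 × 10^6 m/s
T = 2πr/v = 3.25 × 10^-15 s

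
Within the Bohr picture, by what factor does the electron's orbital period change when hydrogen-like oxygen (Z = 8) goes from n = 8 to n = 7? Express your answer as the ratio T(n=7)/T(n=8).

T ∝ Z^-2 · n^3; with Z fixed, T ∝ n^3.
T(n=7)/T(n=8) = (7/8)^3 = 343/512

343/512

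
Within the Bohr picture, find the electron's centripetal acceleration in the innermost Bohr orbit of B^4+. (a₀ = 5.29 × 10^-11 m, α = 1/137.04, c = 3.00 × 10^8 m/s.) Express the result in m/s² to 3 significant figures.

1.13 × 10^25 m/s²

r = n²a₀/Z = 1.06 × 10^-11 m, v = Zαc/n = 1.09 × 10^7 m/s
a = v²/r = (1.09 × 10^7)² / 1.06 × 10^-11 = 1.13 × 10^25 m/s²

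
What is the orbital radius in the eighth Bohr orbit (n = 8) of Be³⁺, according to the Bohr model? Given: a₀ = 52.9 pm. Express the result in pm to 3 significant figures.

r_n = n²a₀/Z = 8² × 52.9 / 4
    = 64 × 52.9 / 4 = 846 pm

846 pm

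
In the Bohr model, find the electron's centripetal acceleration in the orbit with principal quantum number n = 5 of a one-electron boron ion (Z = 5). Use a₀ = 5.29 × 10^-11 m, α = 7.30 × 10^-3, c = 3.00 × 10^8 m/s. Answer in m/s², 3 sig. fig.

r = n²a₀/Z = 2.64 × 10^-10 m, v = Zαc/n = 2.19 × 10^6 m/s
a = v²/r = (2.19 × 10^6)² / 2.64 × 10^-10 = 1.81 × 10^22 m/s²

1.81 × 10^22 m/s²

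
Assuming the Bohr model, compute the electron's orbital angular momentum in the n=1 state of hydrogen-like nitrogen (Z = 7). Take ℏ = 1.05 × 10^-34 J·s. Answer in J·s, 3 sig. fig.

L_n = nℏ = 1 × 1.05 × 10^-34 = 1.05 × 10^-34 J·s

1.05 × 10^-34 J·s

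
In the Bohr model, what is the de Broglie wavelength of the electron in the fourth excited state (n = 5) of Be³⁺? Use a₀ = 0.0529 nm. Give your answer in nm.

0.415 nm

The Bohr quantisation condition is nλ = 2πr_n.
r_n = n²a₀/Z = 0.331 nm
λ = 2πr_n/n = 2π·0.331/5 = 0.415 nm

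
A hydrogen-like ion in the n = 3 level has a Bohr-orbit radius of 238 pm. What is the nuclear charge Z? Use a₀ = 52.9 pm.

r_n = n²a₀/Z ⇒ Z = n²a₀/r = 3² × 52.9 / 238 ≈ 2.00
Z = 2

2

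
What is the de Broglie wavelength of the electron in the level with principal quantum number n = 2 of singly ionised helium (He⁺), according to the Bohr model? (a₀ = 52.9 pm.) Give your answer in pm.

The Bohr quantisation condition is nλ = 2πr_n.
r_n = n²a₀/Z = 106 pm
λ = 2πr_n/n = 2π·106/2 = 332 pm

332 pm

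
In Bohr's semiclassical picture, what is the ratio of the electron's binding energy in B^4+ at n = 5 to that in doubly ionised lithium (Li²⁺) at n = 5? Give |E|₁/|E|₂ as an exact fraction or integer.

25/9

|E| ∝ Z^2 · n^-2
|E|₁/|E|₂ = (5/3)^2 · (5/5)^-2 = 25/9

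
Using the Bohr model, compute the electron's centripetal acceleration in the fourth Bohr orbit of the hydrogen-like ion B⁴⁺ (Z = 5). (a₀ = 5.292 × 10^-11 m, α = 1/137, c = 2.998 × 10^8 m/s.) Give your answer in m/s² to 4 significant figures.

r = n²a₀/Z = 1.693 × 10^-10 m, v = Zαc/n = 2.735 × 10^6 m/s
a = v²/r = (2.735 × 10^6)² / 1.693 × 10^-10 = 4.418 × 10^22 m/s²

4.418 × 10^22 m/s²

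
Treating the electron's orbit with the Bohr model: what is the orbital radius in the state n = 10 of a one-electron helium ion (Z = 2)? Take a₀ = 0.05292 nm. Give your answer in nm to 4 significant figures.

r_n = n²a₀/Z = 10² × 0.05292 / 2
    = 100 × 0.05292 / 2 = 2.646 nm

2.646 nm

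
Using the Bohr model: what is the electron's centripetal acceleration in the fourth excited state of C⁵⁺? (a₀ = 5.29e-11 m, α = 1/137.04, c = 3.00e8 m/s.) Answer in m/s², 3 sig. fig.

r = n²a₀/Z = 2.20e-10 m, v = Zαc/n = 2.63e6 m/s
a = v²/r = (2.63e6)² / 2.20e-10 = 3.13e22 m/s²

3.13e22 m/s²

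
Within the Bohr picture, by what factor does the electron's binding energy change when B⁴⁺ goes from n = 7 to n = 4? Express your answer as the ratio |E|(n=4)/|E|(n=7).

49/16

|E| ∝ Z^2 · n^-2; with Z fixed, |E| ∝ n^-2.
|E|(n=4)/|E|(n=7) = (4/7)^-2 = 49/16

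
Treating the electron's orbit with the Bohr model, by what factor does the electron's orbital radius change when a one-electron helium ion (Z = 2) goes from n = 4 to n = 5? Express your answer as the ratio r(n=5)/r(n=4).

25/16

r ∝ Z^-1 · n^2; with Z fixed, r ∝ n^2.
r(n=5)/r(n=4) = (5/4)^2 = 25/16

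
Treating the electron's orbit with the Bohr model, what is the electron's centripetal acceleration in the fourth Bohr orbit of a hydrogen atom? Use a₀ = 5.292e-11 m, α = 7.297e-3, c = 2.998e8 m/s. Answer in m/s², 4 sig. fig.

r = n²a₀/Z = 8.467e-10 m, v = Zαc/n = 5.469e5 m/s
a = v²/r = (5.469e5)² / 8.467e-10 = 3.533e20 m/s²

3.533e20 m/s²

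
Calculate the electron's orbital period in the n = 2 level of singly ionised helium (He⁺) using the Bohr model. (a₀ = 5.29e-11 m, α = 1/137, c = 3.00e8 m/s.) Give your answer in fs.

0.304 fs

r = n²a₀/Z = 2²·5.29e-11/2 = 1.06e-10 m
v = Zαc/n = 2·0.00730·3.00e8/2 = 2.19e6 m/s
T = 2πr/v = 3.04e-16 s = 0.304 fs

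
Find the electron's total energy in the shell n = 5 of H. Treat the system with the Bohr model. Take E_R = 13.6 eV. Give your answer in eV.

E_n = −E_R·Z²/n² = −13.6 × 1²/5² = -0.544 eV

-0.544 eV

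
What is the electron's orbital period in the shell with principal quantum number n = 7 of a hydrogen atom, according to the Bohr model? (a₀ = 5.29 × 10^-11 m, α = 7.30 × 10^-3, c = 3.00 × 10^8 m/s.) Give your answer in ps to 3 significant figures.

0.0521 ps

r = n²a₀/Z = 7²·5.29 × 10^-11/1 = 2.59 × 10^-9 m
v = Zαc/n = 1·0.00730·3.00 × 10^8/7 = 3.13 × 10^5 m/s
T = 2πr/v = 5.21 × 10^-14 s = 0.0521 ps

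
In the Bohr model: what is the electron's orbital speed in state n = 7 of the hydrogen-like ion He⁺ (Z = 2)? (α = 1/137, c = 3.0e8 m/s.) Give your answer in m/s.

6.3e5 m/s

v_n = Zαc/n = 2 × 0.0073 × 3.0e8 / 7
    = 6.3e5 m/s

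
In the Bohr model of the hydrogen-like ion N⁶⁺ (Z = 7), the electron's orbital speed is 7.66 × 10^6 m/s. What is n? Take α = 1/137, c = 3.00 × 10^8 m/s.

2

v_n = Zαc/n ⇒ n = Zαc/v = 7 × 0.00730 × 3.00 × 10^8 / 7.66 × 10^6 ≈ 2.00
n = 2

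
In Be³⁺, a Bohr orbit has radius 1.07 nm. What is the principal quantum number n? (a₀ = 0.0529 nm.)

r_n = n²a₀/Z ⇒ n² = rZ/a₀ = 1.07 × 4 / 0.0529 ≈ 80.91
n = 9

9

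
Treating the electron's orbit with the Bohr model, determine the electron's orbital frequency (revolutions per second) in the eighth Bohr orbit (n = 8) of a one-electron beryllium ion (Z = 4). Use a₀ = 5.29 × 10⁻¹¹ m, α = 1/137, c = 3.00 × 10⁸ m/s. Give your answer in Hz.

2.06 × 10¹⁴ Hz

r = n²a₀/Z = 8.46 × 10⁻¹⁰ m, v = Zαc/n = 1.09 × 10⁶ m/s
f = v/(2πr) = 2.06 × 10¹⁴ Hz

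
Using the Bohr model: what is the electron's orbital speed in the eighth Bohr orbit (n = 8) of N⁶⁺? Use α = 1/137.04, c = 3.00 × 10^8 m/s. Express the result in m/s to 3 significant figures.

1.92 × 10^6 m/s

v_n = Zαc/n = 7 × 0.00730 × 3.00 × 10^8 / 8
    = 1.92 × 10^6 m/s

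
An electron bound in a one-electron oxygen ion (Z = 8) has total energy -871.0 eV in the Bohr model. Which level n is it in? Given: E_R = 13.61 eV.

1

E_n = −E_R Z²/n² ⇒ n² = E_R Z²/(−E_n) = 13.61 × 8² / 871.0 ≈ 1.00
n = 1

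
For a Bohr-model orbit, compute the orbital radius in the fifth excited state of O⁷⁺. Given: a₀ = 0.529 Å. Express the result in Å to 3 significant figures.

r_n = n²a₀/Z = 6² × 0.529 / 8
    = 36 × 0.529 / 8 = 2.38 Å

2.38 Å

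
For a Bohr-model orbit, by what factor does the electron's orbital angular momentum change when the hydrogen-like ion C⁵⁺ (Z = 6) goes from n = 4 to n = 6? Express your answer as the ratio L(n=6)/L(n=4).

L = nℏ depends only on n, so L ∝ n.
L(n=6)/L(n=4) = (6/4)^1 = 3/2

3/2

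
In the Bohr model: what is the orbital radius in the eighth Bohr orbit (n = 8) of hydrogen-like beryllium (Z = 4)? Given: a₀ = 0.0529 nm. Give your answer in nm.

0.846 nm

r_n = n²a₀/Z = 8² × 0.0529 / 4
    = 64 × 0.0529 / 4 = 0.846 nm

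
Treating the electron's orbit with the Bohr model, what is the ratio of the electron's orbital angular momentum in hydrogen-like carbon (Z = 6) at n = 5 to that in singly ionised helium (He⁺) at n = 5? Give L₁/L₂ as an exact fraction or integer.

L = nℏ is independent of Z.
L₁/L₂ = n₁/n₂ = 5/5 = 1

1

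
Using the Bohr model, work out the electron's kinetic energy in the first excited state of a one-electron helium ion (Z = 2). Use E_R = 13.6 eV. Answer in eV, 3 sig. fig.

For a Coulomb orbit the virial theorem gives K = −E_n.
E_n = −E_R·Z²/n², so K = E_R·Z²/n² = 13.6 × 2²/2² = 13.6 eV

13.6 eV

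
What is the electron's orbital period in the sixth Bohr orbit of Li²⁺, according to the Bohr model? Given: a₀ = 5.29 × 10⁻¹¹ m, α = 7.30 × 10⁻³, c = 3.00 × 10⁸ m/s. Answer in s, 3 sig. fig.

r = n²a₀/Z = 6²·5.29 × 10⁻¹¹/3 = 6.35 × 10⁻¹⁰ m
v = Zαc/n = 3·0.00730·3.00 × 10⁸/6 = 1.09 × 10⁶ m/s
T = 2πr/v = 3.64 × 10⁻¹⁵ s

3.64 × 10⁻¹⁵ s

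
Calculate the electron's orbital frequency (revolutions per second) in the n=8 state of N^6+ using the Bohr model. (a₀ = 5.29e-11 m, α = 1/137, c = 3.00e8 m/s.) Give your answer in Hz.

r = n²a₀/Z = 4.84e-10 m, v = Zαc/n = 1.92e6 m/s
f = v/(2πr) = 6.31e14 Hz

6.31e14 Hz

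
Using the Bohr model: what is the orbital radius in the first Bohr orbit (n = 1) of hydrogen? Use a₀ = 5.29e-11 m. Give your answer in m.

5.29e-11 m

r_n = n²a₀/Z = 1² × 5.29e-11 / 1
    = 1 × 5.29e-11 / 1 = 5.29e-11 m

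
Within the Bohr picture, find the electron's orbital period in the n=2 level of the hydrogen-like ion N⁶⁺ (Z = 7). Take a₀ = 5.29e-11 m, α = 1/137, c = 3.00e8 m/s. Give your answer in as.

24.8 as

r = n²a₀/Z = 2²·5.29e-11/7 = 3.02e-11 m
v = Zαc/n = 7·0.00730·3.00e8/2 = 7.66e6 m/s
T = 2πr/v = 2.48e-17 s = 24.8 as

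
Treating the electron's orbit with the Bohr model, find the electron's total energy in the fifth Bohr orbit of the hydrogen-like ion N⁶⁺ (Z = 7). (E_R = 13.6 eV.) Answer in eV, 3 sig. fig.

-26.7 eV

E_n = −E_R·Z²/n² = −13.6 × 7²/5² = -26.7 eV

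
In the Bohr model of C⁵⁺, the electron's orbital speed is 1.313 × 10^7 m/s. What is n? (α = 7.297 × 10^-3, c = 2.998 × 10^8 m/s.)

v_n = Zαc/n ⇒ n = Zαc/v = 6 × 0.007297 × 2.998 × 10^8 / 1.313 × 10^7 ≈ 1.00
n = 1

1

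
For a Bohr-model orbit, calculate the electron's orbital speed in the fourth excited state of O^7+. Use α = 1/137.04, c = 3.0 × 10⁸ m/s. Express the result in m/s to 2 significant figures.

v_n = Zαc/n = 8 × 0.0073 × 3.0 × 10⁸ / 5
    = 3.5 × 10⁶ m/s

3.5 × 10⁶ m/s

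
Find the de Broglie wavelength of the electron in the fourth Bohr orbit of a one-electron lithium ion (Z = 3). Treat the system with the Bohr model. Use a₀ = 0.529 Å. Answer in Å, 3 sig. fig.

The Bohr quantisation condition is nλ = 2πr_n.
r_n = n²a₀/Z = 2.82 Å
λ = 2πr_n/n = 2π·2.82/4 = 4.43 Å

4.43 Å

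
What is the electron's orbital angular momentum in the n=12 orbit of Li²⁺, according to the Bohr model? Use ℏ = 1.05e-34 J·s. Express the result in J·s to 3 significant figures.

1.26e-33 J·s

L_n = nℏ = 12 × 1.05e-34 = 1.26e-33 J·s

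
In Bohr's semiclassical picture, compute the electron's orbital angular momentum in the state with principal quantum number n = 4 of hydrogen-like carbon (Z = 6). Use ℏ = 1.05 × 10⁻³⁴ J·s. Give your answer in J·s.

L_n = nℏ = 4 × 1.05 × 10⁻³⁴ = 4.20 × 10⁻³⁴ J·s

4.20 × 10⁻³⁴ J·s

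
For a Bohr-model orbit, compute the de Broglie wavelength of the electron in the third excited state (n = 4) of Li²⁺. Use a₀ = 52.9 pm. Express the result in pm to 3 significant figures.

The Bohr quantisation condition is nλ = 2πr_n.
r_n = n²a₀/Z = 282 pm
λ = 2πr_n/n = 2π·282/4 = 443 pm

443 pm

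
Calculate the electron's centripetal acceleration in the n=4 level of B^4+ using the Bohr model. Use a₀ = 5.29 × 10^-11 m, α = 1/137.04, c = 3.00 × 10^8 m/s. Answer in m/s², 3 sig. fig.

4.42 × 10^22 m/s²

r = n²a₀/Z = 1.69 × 10^-10 m, v = Zαc/n = 2.74 × 10^6 m/s
a = v²/r = (2.74 × 10^6)² / 1.69 × 10^-10 = 4.42 × 10^22 m/s²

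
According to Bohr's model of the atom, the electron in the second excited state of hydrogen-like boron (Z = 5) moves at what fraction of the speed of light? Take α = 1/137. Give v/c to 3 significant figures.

v_n = Zαc/n, so v/c = Zα/n = 5 × 0.00730 / 3 = 0.0122

0.0122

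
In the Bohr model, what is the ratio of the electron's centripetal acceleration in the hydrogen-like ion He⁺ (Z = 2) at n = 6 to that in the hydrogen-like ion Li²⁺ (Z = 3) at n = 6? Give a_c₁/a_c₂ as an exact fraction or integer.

8/27

a_c ∝ Z^3 · n^-4
a_c₁/a_c₂ = (2/3)^3 · (6/6)^-4 = 8/27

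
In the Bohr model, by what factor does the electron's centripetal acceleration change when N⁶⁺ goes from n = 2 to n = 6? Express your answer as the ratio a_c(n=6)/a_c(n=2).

a_c ∝ Z^3 · n^-4; with Z fixed, a_c ∝ n^-4.
a_c(n=6)/a_c(n=2) = (6/2)^-4 = 1/81

1/81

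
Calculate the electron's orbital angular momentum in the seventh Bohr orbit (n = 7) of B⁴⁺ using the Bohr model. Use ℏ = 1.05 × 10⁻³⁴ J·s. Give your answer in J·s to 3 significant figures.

L_n = nℏ = 7 × 1.05 × 10⁻³⁴ = 7.35 × 10⁻³⁴ J·s

7.35 × 10⁻³⁴ J·s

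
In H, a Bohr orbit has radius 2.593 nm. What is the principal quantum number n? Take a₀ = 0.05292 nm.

7

r_n = n²a₀/Z ⇒ n² = rZ/a₀ = 2.593 × 1 / 0.05292 ≈ 49.00
n = 7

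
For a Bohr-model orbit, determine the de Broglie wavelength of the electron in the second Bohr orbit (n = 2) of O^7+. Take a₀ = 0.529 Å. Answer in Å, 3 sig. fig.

The Bohr quantisation condition is nλ = 2πr_n.
r_n = n²a₀/Z = 0.265 Å
λ = 2πr_n/n = 2π·0.265/2 = 0.831 Å

0.831 Å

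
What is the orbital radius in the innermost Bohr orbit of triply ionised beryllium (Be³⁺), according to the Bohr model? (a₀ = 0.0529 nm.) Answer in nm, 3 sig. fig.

0.0132 nm

r_n = n²a₀/Z = 1² × 0.0529 / 4
    = 1 × 0.0529 / 4 = 0.0132 nm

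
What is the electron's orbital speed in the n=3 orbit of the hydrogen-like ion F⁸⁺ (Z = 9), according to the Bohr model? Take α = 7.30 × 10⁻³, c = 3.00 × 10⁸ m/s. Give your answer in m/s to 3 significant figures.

v_n = Zαc/n = 9 × 0.00730 × 3.00 × 10⁸ / 3
    = 6.57 × 10⁶ m/s

6.57 × 10⁶ m/s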